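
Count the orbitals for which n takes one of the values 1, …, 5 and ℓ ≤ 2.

Go shell by shell, enumerating (ℓ, m_ℓ) with ℓ ≤ 2:
n=1 → 1; n=2 → 4; n=3 → 9; n=4 → 9; n=5 → 9.
Total orbitals: 1 + 4 + 9 + 9 + 9 = 32.

32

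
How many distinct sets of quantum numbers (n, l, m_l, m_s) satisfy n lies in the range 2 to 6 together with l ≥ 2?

Work shell by shell — for each n, count the (l, m_l) pairs that satisfy l ≥ 2:
n=3 → 5; n=4 → 12; n=5 → 21; n=6 → 32.
Orbitals: 5 + 12 + 21 + 32 = 70. Including both spin states (m_s = ±1/2) gives 2 × 70 = 140 states.

140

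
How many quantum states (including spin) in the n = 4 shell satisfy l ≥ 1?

Orbitals with l ≥ 1, by l: l=1 → 3; l=2 → 5; l=3 → 7.
Orbitals: 3 + 5 + 7 = 15. Each orbital carries two spin states, so 15 × 2 = 30 states.

30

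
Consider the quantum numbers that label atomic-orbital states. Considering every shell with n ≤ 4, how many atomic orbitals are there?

Total orbitals = 1² + 2² + 3² + 4² = 30.

30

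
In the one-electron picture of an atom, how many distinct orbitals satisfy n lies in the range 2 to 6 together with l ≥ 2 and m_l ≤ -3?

10

For each n in the range, tally the orbitals obeying l ≥ 2 and m_l ≤ -3:
n=4 → 1; n=5 → 3; n=6 → 6.
Total orbitals: 1 + 3 + 6 = 10.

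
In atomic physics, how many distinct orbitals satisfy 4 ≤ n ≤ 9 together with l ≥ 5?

Count contributing orbitals for each principal shell:
n=6 → 11; n=7 → 24; n=8 → 39; n=9 → 56.
Total orbitals: 11 + 24 + 39 + 56 = 130.

130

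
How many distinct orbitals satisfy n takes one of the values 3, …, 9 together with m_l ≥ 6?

10

Count contributing orbitals for each principal shell:
n=7 → 1; n=8 → 3; n=9 → 6.
Total orbitals: 1 + 3 + 6 = 10.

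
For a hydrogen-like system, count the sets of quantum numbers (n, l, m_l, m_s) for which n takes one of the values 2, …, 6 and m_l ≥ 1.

For each n in the range, tally the orbitals obeying m_l ≥ 1:
n=2 → 1; n=3 → 3; n=4 → 6; n=5 → 10; n=6 → 15.
Orbitals: 1 + 3 + 6 + 10 + 15 = 35. Including both spin states (m_s = ±1/2) gives 2 × 35 = 70 states.

70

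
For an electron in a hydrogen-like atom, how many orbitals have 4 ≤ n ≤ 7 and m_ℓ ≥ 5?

Go shell by shell, enumerating (ℓ, m_ℓ) with m_ℓ ≥ 5:
n=6 → 1; n=7 → 3.
Total orbitals: 1 + 3 = 4.

4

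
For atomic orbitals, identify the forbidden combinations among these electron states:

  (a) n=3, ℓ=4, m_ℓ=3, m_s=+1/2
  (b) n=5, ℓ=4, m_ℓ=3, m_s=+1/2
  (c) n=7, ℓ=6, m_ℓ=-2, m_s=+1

(a) and (c)

(a) has ℓ = 4 ≥ n = 3, violating 0 ≤ ℓ ≤ n−1.
(c) has m_s = +1, but an electron's spin must be ±1/2.
The remaining set (b) satisfies all four rules.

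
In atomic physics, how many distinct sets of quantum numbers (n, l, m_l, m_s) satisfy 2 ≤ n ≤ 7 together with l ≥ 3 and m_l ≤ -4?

Count contributing orbitals for each principal shell:
n=5 → 1; n=6 → 3; n=7 → 6.
Orbitals: 1 + 3 + 6 = 10. Including both spin states (m_s = ±1/2) gives 2 × 10 = 20 states.

20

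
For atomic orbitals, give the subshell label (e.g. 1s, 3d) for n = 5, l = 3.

l = 3 corresponds to the letter 'f', so the subshell is 5f.

5f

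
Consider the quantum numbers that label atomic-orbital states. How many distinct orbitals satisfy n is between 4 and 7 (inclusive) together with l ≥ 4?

62

Per-shell orbital counts meeting the constraint:
n=5 → 9; n=6 → 20; n=7 → 33.
Total orbitals: 9 + 20 + 33 = 62.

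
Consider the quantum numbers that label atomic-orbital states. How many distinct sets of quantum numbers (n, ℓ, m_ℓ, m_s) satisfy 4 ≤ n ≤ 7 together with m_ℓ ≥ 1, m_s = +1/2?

Per-shell orbital counts meeting the constraint:
n=4 → 6; n=5 → 10; n=6 → 15; n=7 → 21.
Orbitals: 6 + 10 + 15 + 21 = 52. With m_s fixed to +1/2 there is one state per orbital, so 52 states.

52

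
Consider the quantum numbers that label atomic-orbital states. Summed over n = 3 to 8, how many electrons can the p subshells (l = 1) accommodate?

36

A p subshell (l = 1) exists for every n ≥ 2, so shells n = 3, 4, 5, 6, 7, 8 each contribute one — 6 subshells.
Since each p subshell holds 2(2·1+1) = 6 electrons, the total is 6 × 6 = 36.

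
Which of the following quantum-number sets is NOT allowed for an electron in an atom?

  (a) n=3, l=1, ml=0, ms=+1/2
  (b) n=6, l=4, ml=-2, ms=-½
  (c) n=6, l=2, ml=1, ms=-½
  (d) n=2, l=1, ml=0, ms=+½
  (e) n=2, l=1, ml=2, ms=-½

(e) has |ml| = 2 > l = 1, violating −l ≤ ml ≤ l.
The remaining sets (a), (b), (c), (d) satisfy all four rules.

(e)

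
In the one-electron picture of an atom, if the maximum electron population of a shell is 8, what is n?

2n² = 8 ⇒ n² = 4 ⇒ n = 2.

n = 2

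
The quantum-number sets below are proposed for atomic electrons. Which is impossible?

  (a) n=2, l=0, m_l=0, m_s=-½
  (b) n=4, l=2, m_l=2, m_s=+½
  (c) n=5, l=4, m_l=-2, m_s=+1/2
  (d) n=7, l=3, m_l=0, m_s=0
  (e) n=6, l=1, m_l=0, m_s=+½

(d) has m_s = 0, but an electron's spin must be ±1/2.
The remaining sets (a), (b), (c), (e) satisfy all four rules.

(d)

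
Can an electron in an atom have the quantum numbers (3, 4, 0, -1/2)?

Not allowed

The orbital quantum number must satisfy 0 ≤ l ≤ n−1. With n = 3 the allowed l values are 0, 1, 2, so l = 4 is out of range.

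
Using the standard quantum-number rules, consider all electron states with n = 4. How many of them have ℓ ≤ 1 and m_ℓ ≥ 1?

2

Go through ℓ = 0, …, 3 (the values permitted for n = 4).
Contributions: ℓ=1 → 1.
Orbitals: 1. Each orbital carries two spin states, so 1 × 2 = 2 states.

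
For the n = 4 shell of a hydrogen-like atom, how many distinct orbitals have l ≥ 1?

15

With n = 4 the allowed l are 0, 1, …, 3.
Contributions: l=1 → 3; l=2 → 5; l=3 → 7.
Total orbitals: 3 + 5 + 7 = 15.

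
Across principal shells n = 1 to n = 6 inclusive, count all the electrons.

182

Shell n has n² orbitals: 1²=1 + 2²=4 + 3²=9 + 4²=16 + 5²=25 + 6²=36 = 91 orbitals.
Two spin states per orbital: 2 × 91 = 182 electrons.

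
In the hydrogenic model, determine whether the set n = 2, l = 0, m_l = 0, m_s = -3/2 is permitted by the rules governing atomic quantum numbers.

The spin quantum number for an electron can only be m_s = +1/2 or −1/2; m_s = -3/2 is not one of those.

Not allowed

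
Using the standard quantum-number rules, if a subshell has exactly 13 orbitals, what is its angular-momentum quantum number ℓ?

2ℓ+1 = 13 gives ℓ = 6.

ℓ = 6 (i)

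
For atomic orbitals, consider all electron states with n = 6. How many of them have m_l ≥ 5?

With n = 6 the allowed l are 0, 1, …, 5.
Contributions: l=5 → 1.
Orbitals: 1. Each orbital carries two spin states, so 1 × 2 = 2 states.

2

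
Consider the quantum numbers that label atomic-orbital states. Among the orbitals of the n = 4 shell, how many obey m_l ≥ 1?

6

Orbitals with m_l ≥ 1, by l: l=1 → 1; l=2 → 2; l=3 → 3.
Total orbitals: 1 + 2 + 3 = 6.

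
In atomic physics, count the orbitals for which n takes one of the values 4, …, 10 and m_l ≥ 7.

Go shell by shell, enumerating (l, m_l) with m_l ≥ 7:
n=8 → 1; n=9 → 3; n=10 → 6.
Total orbitals: 1 + 3 + 6 = 10.

10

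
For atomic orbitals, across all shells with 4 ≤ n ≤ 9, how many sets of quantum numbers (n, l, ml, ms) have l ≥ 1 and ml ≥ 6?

Per-shell orbital counts meeting the constraint:
n=7 → 1; n=8 → 3; n=9 → 6.
Orbitals: 1 + 3 + 6 = 10. Including both spin states (ms = ±1/2) gives 2 × 10 = 20 states.

20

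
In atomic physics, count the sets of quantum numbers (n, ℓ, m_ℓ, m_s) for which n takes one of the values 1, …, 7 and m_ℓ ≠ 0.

Work shell by shell — for each n, count the (ℓ, m_ℓ) pairs that satisfy m_ℓ ≠ 0:
n=2 → 2; n=3 → 6; n=4 → 12; n=5 → 20; n=6 → 30; n=7 → 42.
Orbitals: 2 + 6 + 12 + 20 + 30 + 42 = 112. Including both spin states (m_s = ±1/2) gives 2 × 112 = 224 states.

224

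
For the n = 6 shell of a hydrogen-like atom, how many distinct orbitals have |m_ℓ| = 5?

For n = 6, ℓ ranges over 0 … 5.
Orbitals with |m_ℓ| = 5, by ℓ: ℓ=5 → 2.
Total orbitals: 2.

2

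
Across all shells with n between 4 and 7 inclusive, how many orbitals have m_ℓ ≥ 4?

10

Count contributing orbitals for each principal shell:
n=5 → 1; n=6 → 3; n=7 → 6.
Total orbitals: 1 + 3 + 6 = 10.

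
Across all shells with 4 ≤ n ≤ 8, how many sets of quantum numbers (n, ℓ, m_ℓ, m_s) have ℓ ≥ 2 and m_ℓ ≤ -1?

Per-shell orbital counts meeting the constraint:
n=4 → 5; n=5 → 9; n=6 → 14; n=7 → 20; n=8 → 27.
Orbitals: 5 + 9 + 14 + 20 + 27 = 75. Including both spin states (m_s = ±1/2) gives 2 × 75 = 150 states.

150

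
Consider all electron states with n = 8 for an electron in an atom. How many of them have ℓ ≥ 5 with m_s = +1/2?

The n = 8 shell has ℓ = 0 through 7; check each.
Orbitals with ℓ ≥ 5, by ℓ: ℓ=5 → 11; ℓ=6 → 13; ℓ=7 → 15.
Orbitals: 11 + 13 + 15 = 39. With m_s fixed to a single value there is one state per orbital, giving 39 states.

39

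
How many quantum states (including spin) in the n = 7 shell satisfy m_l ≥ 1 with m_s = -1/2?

21

Go through l = 0, …, 6 (the values permitted for n = 7).
Contributions: l=1 → 1; l=2 → 2; l=3 → 3; l=4 → 4; l=5 → 5; l=6 → 6.
Orbitals: 1 + 2 + 3 + 4 + 5 + 6 = 21. With m_s fixed to a single value there is one state per orbital, giving 21 states.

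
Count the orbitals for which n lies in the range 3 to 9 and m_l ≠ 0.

238

Count contributing orbitals for each principal shell:
n=3 → 6; n=4 → 12; n=5 → 20; n=6 → 30; n=7 → 42; n=8 → 56; n=9 → 72.
Total orbitals: 6 + 12 + 20 + 30 + 42 + 56 + 72 = 238.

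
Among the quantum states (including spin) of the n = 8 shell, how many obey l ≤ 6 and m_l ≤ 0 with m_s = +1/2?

Go through l = 0, …, 7 (the values permitted for n = 8).
Contributions: l=0 → 1; l=1 → 2; l=2 → 3; l=3 → 4; l=4 → 5; l=5 → 6; l=6 → 7.
Orbitals: 1 + 2 + 3 + 4 + 5 + 6 + 7 = 28. With m_s fixed to a single value there is one state per orbital, giving 28 states.

28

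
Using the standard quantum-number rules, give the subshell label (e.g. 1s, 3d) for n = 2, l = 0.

2s

l = 0 corresponds to the letter 's', so the subshell is 2s.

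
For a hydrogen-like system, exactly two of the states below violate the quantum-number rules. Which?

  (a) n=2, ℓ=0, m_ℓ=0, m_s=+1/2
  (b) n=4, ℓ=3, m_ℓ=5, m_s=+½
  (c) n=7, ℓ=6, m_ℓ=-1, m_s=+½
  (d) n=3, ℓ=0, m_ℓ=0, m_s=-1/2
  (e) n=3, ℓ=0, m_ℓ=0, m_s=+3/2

(b) has |m_ℓ| = 5 > ℓ = 3, violating −ℓ ≤ m_ℓ ≤ ℓ.
(e) has m_s = +3/2, but an electron's spin must be ±1/2.
The remaining sets (a), (c), (d) satisfy all four rules.

(b) and (e)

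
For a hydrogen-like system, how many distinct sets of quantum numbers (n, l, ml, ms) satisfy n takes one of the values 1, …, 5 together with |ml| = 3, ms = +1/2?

6

For each n in the range, tally the orbitals obeying |ml| = 3:
n=4 → 2; n=5 → 4.
Orbitals: 2 + 4 = 6. With ms fixed to +1/2 there is one state per orbital, so 6 states.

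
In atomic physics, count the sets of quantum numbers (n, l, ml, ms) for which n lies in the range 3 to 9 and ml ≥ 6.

20

Per-shell orbital counts meeting the constraint:
n=7 → 1; n=8 → 3; n=9 → 6.
Orbitals: 1 + 3 + 6 = 10. Including both spin states (ms = ±1/2) gives 2 × 10 = 20 states.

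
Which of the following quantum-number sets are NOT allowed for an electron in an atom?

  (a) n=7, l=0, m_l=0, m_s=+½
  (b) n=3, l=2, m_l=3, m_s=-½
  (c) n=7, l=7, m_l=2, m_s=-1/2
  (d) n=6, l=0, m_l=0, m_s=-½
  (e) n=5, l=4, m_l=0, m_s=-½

(b) has |m_l| = 3 > l = 2, violating −l ≤ m_l ≤ l.
(c) has l = 7 ≥ n = 7, violating 0 ≤ l ≤ n−1.
The remaining sets (a), (d), (e) satisfy all four rules.

(b) and (c)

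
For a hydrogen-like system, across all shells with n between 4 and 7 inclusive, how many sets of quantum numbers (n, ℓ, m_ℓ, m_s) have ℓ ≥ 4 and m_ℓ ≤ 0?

Count contributing orbitals for each principal shell:
n=5 → 5; n=6 → 11; n=7 → 18.
Orbitals: 5 + 11 + 18 = 34. Including both spin states (m_s = ±1/2) gives 2 × 34 = 68 states.

68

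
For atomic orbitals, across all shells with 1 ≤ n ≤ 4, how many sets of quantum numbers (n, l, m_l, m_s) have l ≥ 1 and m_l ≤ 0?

32

Treat each shell separately and count matching orbitals:
n=2 → 2; n=3 → 5; n=4 → 9.
Orbitals: 2 + 5 + 9 = 16. Including both spin states (m_s = ±1/2) gives 2 × 16 = 32 states.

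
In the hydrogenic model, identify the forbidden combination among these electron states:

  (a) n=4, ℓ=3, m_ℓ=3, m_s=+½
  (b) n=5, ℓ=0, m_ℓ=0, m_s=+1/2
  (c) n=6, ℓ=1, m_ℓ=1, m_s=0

(c)

(c) has m_s = 0, but an electron's spin must be ±1/2.
The remaining sets (a), (b) satisfy all four rules.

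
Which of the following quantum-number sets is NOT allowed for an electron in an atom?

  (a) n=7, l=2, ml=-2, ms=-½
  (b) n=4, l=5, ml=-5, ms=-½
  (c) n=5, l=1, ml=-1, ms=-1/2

(b) has l = 5 ≥ n = 4, violating 0 ≤ l ≤ n−1.
The remaining sets (a), (c) satisfy all four rules.

(b)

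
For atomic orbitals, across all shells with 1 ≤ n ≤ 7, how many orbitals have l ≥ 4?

Go shell by shell, enumerating (l, m_l) with l ≥ 4:
n=5 → 9; n=6 → 20; n=7 → 33.
Total orbitals: 9 + 20 + 33 = 62.

62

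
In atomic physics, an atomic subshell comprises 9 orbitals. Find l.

2l+1 = 9 gives l = 4.

l = 4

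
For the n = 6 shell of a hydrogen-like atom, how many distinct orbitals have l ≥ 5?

Go through l = 0, …, 5 (the values permitted for n = 6).
Orbitals with l ≥ 5, by l: l=5 → 11.
Total orbitals: 11.

11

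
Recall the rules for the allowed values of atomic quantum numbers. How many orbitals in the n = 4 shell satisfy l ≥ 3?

The (l, m_l) pairs meeting l ≥ 3 give: l=3 → 7.
Total orbitals: 7.

7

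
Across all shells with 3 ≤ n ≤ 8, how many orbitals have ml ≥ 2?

Work shell by shell — for each n, count the (l, ml) pairs that satisfy ml ≥ 2:
n=3 → 1; n=4 → 3; n=5 → 6; n=6 → 10; n=7 → 15; n=8 → 21.
Total orbitals: 1 + 3 + 6 + 10 + 15 + 21 = 56.

56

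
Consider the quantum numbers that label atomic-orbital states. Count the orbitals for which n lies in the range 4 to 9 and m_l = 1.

33

Treat each shell separately and count matching orbitals:
n=4 → 3; n=5 → 4; n=6 → 5; n=7 → 6; n=8 → 7; n=9 → 8.
Total orbitals: 3 + 4 + 5 + 6 + 7 + 8 = 33.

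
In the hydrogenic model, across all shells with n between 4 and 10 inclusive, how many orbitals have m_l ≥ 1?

Work shell by shell — for each n, count the (l, m_l) pairs that satisfy m_l ≥ 1:
n=4 → 6; n=5 → 10; n=6 → 15; n=7 → 21; n=8 → 28; n=9 → 36; n=10 → 45.
Total orbitals: 6 + 10 + 15 + 21 + 28 + 36 + 45 = 161.

161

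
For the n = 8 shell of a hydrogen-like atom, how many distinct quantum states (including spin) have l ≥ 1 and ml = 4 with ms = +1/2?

Go through l = 0, …, 7 (the values permitted for n = 8).
Per l-value: l=4 → 1; l=5 → 1; l=6 → 1; l=7 → 1.
Orbitals: 1 + 1 + 1 + 1 = 4. With ms fixed to a single value there is one state per orbital, giving 4 states.

4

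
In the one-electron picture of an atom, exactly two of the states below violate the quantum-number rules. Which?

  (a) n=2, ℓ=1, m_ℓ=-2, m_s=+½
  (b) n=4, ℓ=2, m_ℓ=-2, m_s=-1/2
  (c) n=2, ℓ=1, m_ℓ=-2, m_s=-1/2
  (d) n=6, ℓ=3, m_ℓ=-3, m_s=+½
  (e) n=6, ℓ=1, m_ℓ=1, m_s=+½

(a) has |m_ℓ| = 2 > ℓ = 1, violating −ℓ ≤ m_ℓ ≤ ℓ.
(c) has |m_ℓ| = 2 > ℓ = 1, violating −ℓ ≤ m_ℓ ≤ ℓ.
The remaining sets (b), (d), (e) satisfy all four rules.

(a) and (c)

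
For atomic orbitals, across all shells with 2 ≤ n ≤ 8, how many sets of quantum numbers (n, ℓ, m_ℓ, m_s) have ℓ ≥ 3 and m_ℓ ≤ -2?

Work shell by shell — for each n, count the (ℓ, m_ℓ) pairs that satisfy ℓ ≥ 3 and m_ℓ ≤ -2:
n=4 → 2; n=5 → 5; n=6 → 9; n=7 → 14; n=8 → 20.
Orbitals: 2 + 5 + 9 + 14 + 20 = 50. Including both spin states (m_s = ±1/2) gives 2 × 50 = 100 states.

100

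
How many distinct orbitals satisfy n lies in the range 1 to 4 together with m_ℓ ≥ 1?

10

Work shell by shell — for each n, count the (ℓ, m_ℓ) pairs that satisfy m_ℓ ≥ 1:
n=2 → 1; n=3 → 3; n=4 → 6.
Total orbitals: 1 + 3 + 6 = 10.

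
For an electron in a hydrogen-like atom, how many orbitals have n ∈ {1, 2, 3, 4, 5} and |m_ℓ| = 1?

20

Work shell by shell — for each n, count the (ℓ, m_ℓ) pairs that satisfy |m_ℓ| = 1:
n=2 → 2; n=3 → 4; n=4 → 6; n=5 → 8.
Total orbitals: 2 + 4 + 6 + 8 = 20.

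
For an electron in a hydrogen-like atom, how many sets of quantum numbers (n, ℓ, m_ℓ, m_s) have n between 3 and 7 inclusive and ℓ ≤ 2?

Work shell by shell — for each n, count the (ℓ, m_ℓ) pairs that satisfy ℓ ≤ 2:
n=3 → 9; n=4 → 9; n=5 → 9; n=6 → 9; n=7 → 9.
Orbitals: 9 + 9 + 9 + 9 + 9 = 45. Including both spin states (m_s = ±1/2) gives 2 × 45 = 90 states.

90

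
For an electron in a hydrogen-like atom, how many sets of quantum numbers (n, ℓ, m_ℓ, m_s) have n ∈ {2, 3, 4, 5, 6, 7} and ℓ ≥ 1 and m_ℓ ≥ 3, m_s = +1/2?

20

Count contributing orbitals for each principal shell:
n=4 → 1; n=5 → 3; n=6 → 6; n=7 → 10.
Orbitals: 1 + 3 + 6 + 10 = 20. With m_s fixed to +1/2 there is one state per orbital, so 20 states.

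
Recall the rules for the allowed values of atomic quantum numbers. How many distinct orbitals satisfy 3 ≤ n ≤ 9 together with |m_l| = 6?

12

Count contributing orbitals for each principal shell:
n=7 → 2; n=8 → 4; n=9 → 6.
Total orbitals: 2 + 4 + 6 = 12.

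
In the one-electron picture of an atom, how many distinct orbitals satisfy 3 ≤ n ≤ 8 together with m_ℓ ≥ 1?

Treat each shell separately and count matching orbitals:
n=3 → 3; n=4 → 6; n=5 → 10; n=6 → 15; n=7 → 21; n=8 → 28.
Total orbitals: 3 + 6 + 10 + 15 + 21 + 28 = 83.

83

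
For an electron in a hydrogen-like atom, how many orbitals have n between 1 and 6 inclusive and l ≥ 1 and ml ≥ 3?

Go shell by shell, enumerating (l, ml) with l ≥ 1 and ml ≥ 3:
n=4 → 1; n=5 → 3; n=6 → 6.
Total orbitals: 1 + 3 + 6 = 10.

10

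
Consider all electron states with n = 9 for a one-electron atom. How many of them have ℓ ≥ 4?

130

The n = 9 shell has ℓ = 0 through 8; check each.
Per ℓ-value: ℓ=4 → 9; ℓ=5 → 11; ℓ=6 → 13; ℓ=7 → 15; ℓ=8 → 17.
Orbitals: 9 + 11 + 13 + 15 + 17 = 65. Each orbital carries two spin states, so 65 × 2 = 130 states.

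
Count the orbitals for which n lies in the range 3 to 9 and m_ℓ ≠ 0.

238

Go shell by shell, enumerating (ℓ, m_ℓ) with m_ℓ ≠ 0:
n=3 → 6; n=4 → 12; n=5 → 20; n=6 → 30; n=7 → 42; n=8 → 56; n=9 → 72.
Total orbitals: 6 + 12 + 20 + 30 + 42 + 56 + 72 = 238.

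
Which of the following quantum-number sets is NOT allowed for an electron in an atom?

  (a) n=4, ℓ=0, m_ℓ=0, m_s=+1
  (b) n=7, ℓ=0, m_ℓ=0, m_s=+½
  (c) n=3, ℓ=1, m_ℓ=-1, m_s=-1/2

(a) has m_s = +1, but an electron's spin must be ±1/2.
The remaining sets (b), (c) satisfy all four rules.

(a)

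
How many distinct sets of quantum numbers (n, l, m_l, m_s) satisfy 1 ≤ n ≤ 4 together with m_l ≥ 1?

20

Treat each shell separately and count matching orbitals:
n=2 → 1; n=3 → 3; n=4 → 6.
Orbitals: 1 + 3 + 6 = 10. Including both spin states (m_s = ±1/2) gives 2 × 10 = 20 states.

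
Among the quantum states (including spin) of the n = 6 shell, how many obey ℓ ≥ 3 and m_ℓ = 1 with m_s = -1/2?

3

Go through ℓ = 0, …, 5 (the values permitted for n = 6).
Contributions: ℓ=3 → 1; ℓ=4 → 1; ℓ=5 → 1.
Orbitals: 1 + 1 + 1 = 3. With m_s fixed to a single value there is one state per orbital, giving 3 states.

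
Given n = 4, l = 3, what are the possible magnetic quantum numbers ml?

-3, -2, -1, 0, 1, 2, 3

ml takes every integer from −l to +l. With l = 3 that gives the 7 values -3, -2, -1, 0, 1, 2, 3.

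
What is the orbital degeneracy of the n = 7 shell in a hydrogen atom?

The n = 7 shell contains n² = 7² = 49 orbitals.

49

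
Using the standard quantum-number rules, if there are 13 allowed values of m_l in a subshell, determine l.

l = 6 (i)

m_l ranges over 2l+1 integers, so 2l+1 = 13 ⇒ l = 6.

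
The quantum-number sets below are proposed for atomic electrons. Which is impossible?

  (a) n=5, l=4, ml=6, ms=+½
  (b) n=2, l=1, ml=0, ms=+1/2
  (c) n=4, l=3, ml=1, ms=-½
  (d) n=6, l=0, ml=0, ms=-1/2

(a) has |ml| = 6 > l = 4, violating −l ≤ ml ≤ l.
The remaining sets (b), (c), (d) satisfy all four rules.

(a)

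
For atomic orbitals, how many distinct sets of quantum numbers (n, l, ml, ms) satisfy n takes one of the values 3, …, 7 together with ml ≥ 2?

Work shell by shell — for each n, count the (l, ml) pairs that satisfy ml ≥ 2:
n=3 → 1; n=4 → 3; n=5 → 6; n=6 → 10; n=7 → 15.
Orbitals: 1 + 3 + 6 + 10 + 15 = 35. Including both spin states (ms = ±1/2) gives 2 × 35 = 70 states.

70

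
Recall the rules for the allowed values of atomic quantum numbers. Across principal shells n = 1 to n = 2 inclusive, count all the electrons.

10

Shell n has n² orbitals: 1²=1 + 2²=4 = 5 orbitals.
Two spin states per orbital: 2 × 5 = 10 electrons.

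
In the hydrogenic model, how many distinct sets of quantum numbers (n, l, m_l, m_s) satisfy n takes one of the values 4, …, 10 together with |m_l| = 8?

Count contributing orbitals for each principal shell:
n=9 → 2; n=10 → 4.
Orbitals: 2 + 4 = 6. Including both spin states (m_s = ±1/2) gives 2 × 6 = 12 states.

12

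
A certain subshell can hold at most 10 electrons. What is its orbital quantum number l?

2(2l+1) = 10 ⇒ 2l+1 = 5 ⇒ l = 2.

l = 2 (d)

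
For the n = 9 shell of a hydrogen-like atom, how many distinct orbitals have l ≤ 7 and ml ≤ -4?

Contributions: l=4 → 1; l=5 → 2; l=6 → 3; l=7 → 4.
Total orbitals: 1 + 2 + 3 + 4 = 10.

10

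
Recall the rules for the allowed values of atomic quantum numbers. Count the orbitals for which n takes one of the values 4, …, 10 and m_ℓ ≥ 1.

161

Work shell by shell — for each n, count the (ℓ, m_ℓ) pairs that satisfy m_ℓ ≥ 1:
n=4 → 6; n=5 → 10; n=6 → 15; n=7 → 21; n=8 → 28; n=9 → 36; n=10 → 45.
Total orbitals: 6 + 10 + 15 + 21 + 28 + 36 + 45 = 161.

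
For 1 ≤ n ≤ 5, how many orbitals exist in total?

55

Total orbitals = 1² + 2² + 3² + 4² + 5² = 55.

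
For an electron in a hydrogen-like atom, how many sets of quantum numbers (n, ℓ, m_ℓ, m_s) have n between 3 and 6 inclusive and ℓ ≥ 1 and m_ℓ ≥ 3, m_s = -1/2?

10

Go shell by shell, enumerating (ℓ, m_ℓ) with ℓ ≥ 1 and m_ℓ ≥ 3:
n=4 → 1; n=5 → 3; n=6 → 6.
Orbitals: 1 + 3 + 6 = 10. With m_s fixed to -1/2 there is one state per orbital, so 10 states.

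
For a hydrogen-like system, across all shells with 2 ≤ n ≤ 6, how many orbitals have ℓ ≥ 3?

50

Go shell by shell, enumerating (ℓ, m_ℓ) with ℓ ≥ 3:
n=4 → 7; n=5 → 16; n=6 → 27.
Total orbitals: 7 + 16 + 27 = 50.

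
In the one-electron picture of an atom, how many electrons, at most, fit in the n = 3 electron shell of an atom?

18

A shell holds 2n² electrons: 2 × 3² = 2 × 9 = 18.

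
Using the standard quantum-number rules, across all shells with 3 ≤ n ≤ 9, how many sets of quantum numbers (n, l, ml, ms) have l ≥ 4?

Per-shell orbital counts meeting the constraint:
n=5 → 9; n=6 → 20; n=7 → 33; n=8 → 48; n=9 → 65.
Orbitals: 9 + 20 + 33 + 48 + 65 = 175. Including both spin states (ms = ±1/2) gives 2 × 175 = 350 states.

350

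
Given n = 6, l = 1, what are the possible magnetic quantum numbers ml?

-1, 0, 1

ml takes every integer from −l to +l. With l = 1 that gives the 3 values -1, 0, 1.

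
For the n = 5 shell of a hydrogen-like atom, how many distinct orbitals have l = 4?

9

The (l, ml) pairs meeting l = 4 give: l=4 → 9.
Total orbitals: 9.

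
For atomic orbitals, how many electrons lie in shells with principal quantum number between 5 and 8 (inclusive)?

Shell n has n² orbitals: 5²=25 + 6²=36 + 7²=49 + 8²=64 = 174 orbitals.
Two spin states per orbital: 2 × 174 = 348 electrons.

348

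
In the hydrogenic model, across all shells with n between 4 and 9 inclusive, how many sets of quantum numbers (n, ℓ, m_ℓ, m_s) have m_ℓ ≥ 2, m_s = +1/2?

Work shell by shell — for each n, count the (ℓ, m_ℓ) pairs that satisfy m_ℓ ≥ 2:
n=4 → 3; n=5 → 6; n=6 → 10; n=7 → 15; n=8 → 21; n=9 → 28.
Orbitals: 3 + 6 + 10 + 15 + 21 + 28 = 83. With m_s fixed to +1/2 there is one state per orbital, so 83 states.

83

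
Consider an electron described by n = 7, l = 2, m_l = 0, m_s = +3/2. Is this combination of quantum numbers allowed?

No

The spin quantum number for an electron can only be m_s = +1/2 or −1/2; m_s = +3/2 is not one of those.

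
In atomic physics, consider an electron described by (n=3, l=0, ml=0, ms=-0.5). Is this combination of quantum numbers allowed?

Allowed

n = 3 is a positive integer. l = 0 satisfies 0 ≤ l ≤ n−1 = 2. ml = 0 lies in the range −l … +l (here 0). ms = -1/2 is one of ±1/2.
All four constraints are satisfied.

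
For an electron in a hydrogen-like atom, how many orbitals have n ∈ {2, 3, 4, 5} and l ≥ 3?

Count contributing orbitals for each principal shell:
n=4 → 7; n=5 → 16.
Total orbitals: 7 + 16 = 23.

23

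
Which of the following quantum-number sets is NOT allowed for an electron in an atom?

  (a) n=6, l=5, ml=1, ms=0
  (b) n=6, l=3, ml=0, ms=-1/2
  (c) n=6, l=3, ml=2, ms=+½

(a) has ms = 0, but an electron's spin must be ±1/2.
The remaining sets (b), (c) satisfy all four rules.

(a)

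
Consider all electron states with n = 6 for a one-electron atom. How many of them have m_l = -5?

With n = 6 the allowed l are 0, 1, …, 5.
Orbitals with m_l = -5, by l: l=5 → 1.
Orbitals: 1. Each orbital carries two spin states, so 1 × 2 = 2 states.

2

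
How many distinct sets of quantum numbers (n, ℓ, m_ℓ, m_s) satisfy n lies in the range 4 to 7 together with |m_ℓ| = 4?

Treat each shell separately and count matching orbitals:
n=5 → 2; n=6 → 4; n=7 → 6.
Orbitals: 2 + 4 + 6 = 12. Including both spin states (m_s = ±1/2) gives 2 × 12 = 24 states.

24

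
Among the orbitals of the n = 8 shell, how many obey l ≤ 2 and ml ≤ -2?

Go through l = 0, …, 7 (the values permitted for n = 8).
Contributions: l=2 → 1.
Total orbitals: 1.

1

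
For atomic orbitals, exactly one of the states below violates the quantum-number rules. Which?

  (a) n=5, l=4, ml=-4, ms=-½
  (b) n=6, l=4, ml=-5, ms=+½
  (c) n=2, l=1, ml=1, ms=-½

(b) has |ml| = 5 > l = 4, violating −l ≤ ml ≤ l.
The remaining sets (a), (c) satisfy all four rules.

(b)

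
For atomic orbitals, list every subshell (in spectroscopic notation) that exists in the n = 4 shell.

4s, 4p, 4d, 4f

For n = 4, ℓ runs from 0 to 3. In spectroscopic notation ℓ = 0,1,2,… ↔ s,p,d,f,g,h,i, so the subshells are 4s, 4p, 4d, 4f.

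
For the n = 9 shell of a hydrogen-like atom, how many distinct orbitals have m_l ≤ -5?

Go through l = 0, …, 8 (the values permitted for n = 9).
Orbitals with m_l ≤ -5, by l: l=5 → 1; l=6 → 2; l=7 → 3; l=8 → 4.
Total orbitals: 1 + 2 + 3 + 4 = 10.

10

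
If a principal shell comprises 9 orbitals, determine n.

n = 3

n² = 9 ⇒ n = 3.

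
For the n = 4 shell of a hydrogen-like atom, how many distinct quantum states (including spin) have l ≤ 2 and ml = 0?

6

Go through l = 0, …, 3 (the values permitted for n = 4).
Per l-value: l=0 → 1; l=1 → 1; l=2 → 1.
Orbitals: 1 + 1 + 1 = 3. Each orbital carries two spin states, so 3 × 2 = 6 states.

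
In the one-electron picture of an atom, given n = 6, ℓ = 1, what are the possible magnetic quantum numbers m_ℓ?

-1, 0, 1

m_ℓ takes every integer from −ℓ to +ℓ. With ℓ = 1 that gives the 3 values -1, 0, 1.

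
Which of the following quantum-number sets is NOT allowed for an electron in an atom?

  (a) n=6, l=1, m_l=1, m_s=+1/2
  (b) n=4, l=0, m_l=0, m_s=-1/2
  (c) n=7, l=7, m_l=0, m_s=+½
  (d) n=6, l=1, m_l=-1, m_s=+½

(c) has l = 7 ≥ n = 7, violating 0 ≤ l ≤ n−1.
The remaining sets (a), (b), (d) satisfy all four rules.

(c)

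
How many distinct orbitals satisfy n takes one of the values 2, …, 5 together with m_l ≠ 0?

Count contributing orbitals for each principal shell:
n=2 → 2; n=3 → 6; n=4 → 12; n=5 → 20.
Total orbitals: 2 + 6 + 12 + 20 = 40.

40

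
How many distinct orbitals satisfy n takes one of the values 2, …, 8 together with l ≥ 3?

145

Per-shell orbital counts meeting the constraint:
n=4 → 7; n=5 → 16; n=6 → 27; n=7 → 40; n=8 → 55.
Total orbitals: 7 + 16 + 27 + 40 + 55 = 145.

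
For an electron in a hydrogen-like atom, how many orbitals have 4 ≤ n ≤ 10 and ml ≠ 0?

For each n in the range, tally the orbitals obeying ml ≠ 0:
n=4 → 12; n=5 → 20; n=6 → 30; n=7 → 42; n=8 → 56; n=9 → 72; n=10 → 90.
Total orbitals: 12 + 20 + 30 + 42 + 56 + 72 + 90 = 322.

322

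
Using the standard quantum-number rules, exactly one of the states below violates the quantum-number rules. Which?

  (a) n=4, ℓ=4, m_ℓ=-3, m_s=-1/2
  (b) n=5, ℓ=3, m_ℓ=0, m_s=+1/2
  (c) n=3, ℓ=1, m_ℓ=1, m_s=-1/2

(a)

(a) has ℓ = 4 ≥ n = 4, violating 0 ≤ ℓ ≤ n−1.
The remaining sets (b), (c) satisfy all four rules.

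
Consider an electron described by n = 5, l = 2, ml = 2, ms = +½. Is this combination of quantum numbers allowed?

n = 5 is a positive integer. l = 2 satisfies 0 ≤ l ≤ n−1 = 4. ml = 2 lies in the range −l … +l (here −2 … 2). ms = +1/2 is one of ±1/2.
All four constraints are satisfied.

Valid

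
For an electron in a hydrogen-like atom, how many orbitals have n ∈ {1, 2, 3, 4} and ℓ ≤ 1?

13

Count contributing orbitals for each principal shell:
n=1 → 1; n=2 → 4; n=3 → 4; n=4 → 4.
Total orbitals: 1 + 4 + 4 + 4 = 13.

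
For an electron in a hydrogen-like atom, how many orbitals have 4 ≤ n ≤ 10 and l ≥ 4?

Per-shell orbital counts meeting the constraint:
n=5 → 9; n=6 → 20; n=7 → 33; n=8 → 48; n=9 → 65; n=10 → 84.
Total orbitals: 9 + 20 + 33 + 48 + 65 + 84 = 259.

259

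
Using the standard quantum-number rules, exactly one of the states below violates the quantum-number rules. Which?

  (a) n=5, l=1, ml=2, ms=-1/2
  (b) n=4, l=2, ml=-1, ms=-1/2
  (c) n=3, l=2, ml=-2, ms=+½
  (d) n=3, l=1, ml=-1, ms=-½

(a) has |ml| = 2 > l = 1, violating −l ≤ ml ≤ l.
The remaining sets (b), (c), (d) satisfy all four rules.

(a)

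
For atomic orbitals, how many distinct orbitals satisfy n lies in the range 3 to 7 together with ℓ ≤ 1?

Go shell by shell, enumerating (ℓ, m_ℓ) with ℓ ≤ 1:
n=3 → 4; n=4 → 4; n=5 → 4; n=6 → 4; n=7 → 4.
Total orbitals: 4 + 4 + 4 + 4 + 4 = 20.

20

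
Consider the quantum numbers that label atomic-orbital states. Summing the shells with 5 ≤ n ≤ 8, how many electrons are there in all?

Shell n has n² orbitals: 5²=25 + 6²=36 + 7²=49 + 8²=64 = 174 orbitals.
Two spin states per orbital: 2 × 174 = 348 electrons.

348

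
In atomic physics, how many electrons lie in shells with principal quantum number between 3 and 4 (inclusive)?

Shell n has n² orbitals: 3²=9 + 4²=16 = 25 orbitals.
Two spin states per orbital: 2 × 25 = 50 electrons.

50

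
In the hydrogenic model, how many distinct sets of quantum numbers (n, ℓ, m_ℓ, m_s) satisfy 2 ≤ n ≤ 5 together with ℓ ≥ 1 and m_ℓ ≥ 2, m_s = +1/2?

Per-shell orbital counts meeting the constraint:
n=3 → 1; n=4 → 3; n=5 → 6.
Orbitals: 1 + 3 + 6 = 10. With m_s fixed to +1/2 there is one state per orbital, so 10 states.

10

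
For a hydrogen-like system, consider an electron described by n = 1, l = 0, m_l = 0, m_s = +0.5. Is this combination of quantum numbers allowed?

Allowed

n = 1 is a positive integer. l = 0 satisfies 0 ≤ l ≤ n−1 = 0. m_l = 0 lies in the range −l … +l (here 0). m_s = +1/2 is one of ±1/2.
All four constraints are satisfied.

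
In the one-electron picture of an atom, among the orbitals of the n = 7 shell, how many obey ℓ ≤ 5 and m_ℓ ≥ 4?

Per ℓ-value: ℓ=4 → 1; ℓ=5 → 2.
Total orbitals: 1 + 2 = 3.

3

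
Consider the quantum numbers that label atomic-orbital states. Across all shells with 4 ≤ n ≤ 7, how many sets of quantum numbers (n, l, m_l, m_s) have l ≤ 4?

182

Treat each shell separately and count matching orbitals:
n=4 → 16; n=5 → 25; n=6 → 25; n=7 → 25.
Orbitals: 16 + 25 + 25 + 25 = 91. Including both spin states (m_s = ±1/2) gives 2 × 91 = 182 states.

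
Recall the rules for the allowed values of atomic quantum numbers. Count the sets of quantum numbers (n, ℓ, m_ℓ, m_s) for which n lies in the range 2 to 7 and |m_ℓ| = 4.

24

Work shell by shell — for each n, count the (ℓ, m_ℓ) pairs that satisfy |m_ℓ| = 4:
n=5 → 2; n=6 → 4; n=7 → 6.
Orbitals: 2 + 4 + 6 = 12. Including both spin states (m_s = ±1/2) gives 2 × 12 = 24 states.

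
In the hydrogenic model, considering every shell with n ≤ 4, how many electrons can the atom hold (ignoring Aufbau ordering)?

60

Total orbitals = 1² + 2² + 3² + 4² = 30. Doubling for spin gives 60 electrons.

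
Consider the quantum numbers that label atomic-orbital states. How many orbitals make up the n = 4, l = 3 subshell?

A subshell has 2l+1 orbitals; with l = 3, that's 7.

7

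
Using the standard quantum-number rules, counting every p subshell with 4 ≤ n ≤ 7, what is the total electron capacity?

A p subshell (l = 1) exists for every n ≥ 2, so shells n = 4, 5, 6, 7 each contribute one — 4 subshells.
Since each p subshell holds 2(2·1+1) = 6 electrons, the total is 4 × 6 = 24.

24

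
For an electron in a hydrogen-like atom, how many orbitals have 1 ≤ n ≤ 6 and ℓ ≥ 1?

85

Per-shell orbital counts meeting the constraint:
n=2 → 3; n=3 → 8; n=4 → 15; n=5 → 24; n=6 → 35.
Total orbitals: 3 + 8 + 15 + 24 + 35 = 85.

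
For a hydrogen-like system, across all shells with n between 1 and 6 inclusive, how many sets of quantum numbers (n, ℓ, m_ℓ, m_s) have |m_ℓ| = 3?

Go shell by shell, enumerating (ℓ, m_ℓ) with |m_ℓ| = 3:
n=4 → 2; n=5 → 4; n=6 → 6.
Orbitals: 2 + 4 + 6 = 12. Including both spin states (m_s = ±1/2) gives 2 × 12 = 24 states.

24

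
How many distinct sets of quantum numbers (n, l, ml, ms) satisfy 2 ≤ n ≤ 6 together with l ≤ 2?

Count contributing orbitals for each principal shell:
n=2 → 4; n=3 → 9; n=4 → 9; n=5 → 9; n=6 → 9.
Orbitals: 4 + 9 + 9 + 9 + 9 = 40. Including both spin states (ms = ±1/2) gives 2 × 40 = 80 states.

80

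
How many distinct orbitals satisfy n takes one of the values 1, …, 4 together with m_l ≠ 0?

20

Count contributing orbitals for each principal shell:
n=2 → 2; n=3 → 6; n=4 → 12.
Total orbitals: 2 + 6 + 12 = 20.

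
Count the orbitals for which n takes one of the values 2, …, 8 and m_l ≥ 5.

10

Go shell by shell, enumerating (l, m_l) with m_l ≥ 5:
n=6 → 1; n=7 → 3; n=8 → 6.
Total orbitals: 1 + 3 + 6 = 10.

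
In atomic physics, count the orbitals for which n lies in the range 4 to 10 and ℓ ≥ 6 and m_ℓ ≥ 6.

Go shell by shell, enumerating (ℓ, m_ℓ) with ℓ ≥ 6 and m_ℓ ≥ 6:
n=7 → 1; n=8 → 3; n=9 → 6; n=10 → 10.
Total orbitals: 1 + 3 + 6 + 10 = 20.

20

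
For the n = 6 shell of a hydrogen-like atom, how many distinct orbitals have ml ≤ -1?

With n = 6 the allowed l are 0, 1, …, 5.
Per l-value: l=1 → 1; l=2 → 2; l=3 → 3; l=4 → 4; l=5 → 5.
Total orbitals: 1 + 2 + 3 + 4 + 5 = 15.

15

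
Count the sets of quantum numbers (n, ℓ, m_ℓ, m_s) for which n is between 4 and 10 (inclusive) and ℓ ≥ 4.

518

Work shell by shell — for each n, count the (ℓ, m_ℓ) pairs that satisfy ℓ ≥ 4:
n=5 → 9; n=6 → 20; n=7 → 33; n=8 → 48; n=9 → 65; n=10 → 84.
Orbitals: 9 + 20 + 33 + 48 + 65 + 84 = 259. Including both spin states (m_s = ±1/2) gives 2 × 259 = 518 states.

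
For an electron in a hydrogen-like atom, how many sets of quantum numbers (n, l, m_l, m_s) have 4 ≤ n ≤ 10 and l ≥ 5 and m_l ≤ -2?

Go shell by shell, enumerating (l, m_l) with l ≥ 5 and m_l ≤ -2:
n=6 → 4; n=7 → 9; n=8 → 15; n=9 → 22; n=10 → 30.
Orbitals: 4 + 9 + 15 + 22 + 30 = 80. Including both spin states (m_s = ±1/2) gives 2 × 80 = 160 states.

160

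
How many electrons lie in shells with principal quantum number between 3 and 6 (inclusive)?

172

Shell n has n² orbitals: 3²=9 + 4²=16 + 5²=25 + 6²=36 = 86 orbitals.
Two spin states per orbital: 2 × 86 = 172 electrons.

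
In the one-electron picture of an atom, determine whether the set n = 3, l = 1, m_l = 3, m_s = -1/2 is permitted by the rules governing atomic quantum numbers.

Not allowed

The magnetic quantum number must satisfy −l ≤ m_l ≤ l. With l = 1, m_l can only be -1, 0, 1, so m_l = 3 is forbidden.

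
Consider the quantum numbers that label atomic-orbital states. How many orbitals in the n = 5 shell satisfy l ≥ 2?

21

Orbitals with l ≥ 2, by l: l=2 → 5; l=3 → 7; l=4 → 9.
Total orbitals: 5 + 7 + 9 = 21.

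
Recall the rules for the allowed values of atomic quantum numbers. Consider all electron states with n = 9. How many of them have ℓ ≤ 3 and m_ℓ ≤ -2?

6

The n = 9 shell has ℓ = 0 through 8; check each.
The (ℓ, m_ℓ) pairs meeting ℓ ≤ 3 and m_ℓ ≤ -2 give: ℓ=2 → 1; ℓ=3 → 2.
Orbitals: 1 + 2 = 3. Each orbital carries two spin states, so 3 × 2 = 6 states.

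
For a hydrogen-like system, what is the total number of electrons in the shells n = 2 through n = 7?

278

Shell n has n² orbitals: 2²=4 + 3²=9 + 4²=16 + 5²=25 + 6²=36 + 7²=49 = 139 orbitals.
Two spin states per orbital: 2 × 139 = 278 electrons.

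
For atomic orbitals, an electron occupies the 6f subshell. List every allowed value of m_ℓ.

The 6f subshell has ℓ = 3, and m_ℓ takes every integer from −ℓ to +ℓ. With ℓ = 3 that gives the 7 values -3, -2, -1, 0, 1, 2, 3.

-3, -2, -1, 0, 1, 2, 3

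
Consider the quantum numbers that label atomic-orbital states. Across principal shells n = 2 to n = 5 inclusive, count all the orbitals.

54

Shell n has n² orbitals: 2²=4 + 3²=9 + 4²=16 + 5²=25 = 54 orbitals.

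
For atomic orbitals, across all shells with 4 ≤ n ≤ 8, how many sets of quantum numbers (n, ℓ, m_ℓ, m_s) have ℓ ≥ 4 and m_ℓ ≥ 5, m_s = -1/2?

Per-shell orbital counts meeting the constraint:
n=6 → 1; n=7 → 3; n=8 → 6.
Orbitals: 1 + 3 + 6 = 10. With m_s fixed to -1/2 there is one state per orbital, so 10 states.

10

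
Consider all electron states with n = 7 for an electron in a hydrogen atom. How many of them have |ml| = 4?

With n = 7 the allowed l are 0, 1, …, 6.
The (l, ml) pairs meeting |ml| = 4 give: l=4 → 2; l=5 → 2; l=6 → 2.
Orbitals: 2 + 2 + 2 = 6. Each orbital carries two spin states, so 6 × 2 = 12 states.

12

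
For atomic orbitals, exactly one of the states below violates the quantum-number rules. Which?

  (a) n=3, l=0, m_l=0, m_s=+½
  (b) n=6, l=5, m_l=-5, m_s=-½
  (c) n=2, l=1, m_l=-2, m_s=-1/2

(c)

(c) has |m_l| = 2 > l = 1, violating −l ≤ m_l ≤ l.
The remaining sets (a), (b) satisfy all four rules.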